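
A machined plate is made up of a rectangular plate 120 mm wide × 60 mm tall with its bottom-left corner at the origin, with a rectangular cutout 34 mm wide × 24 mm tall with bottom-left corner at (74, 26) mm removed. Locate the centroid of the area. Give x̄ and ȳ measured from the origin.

x̄ = 56.04 mm, ȳ = 28.98 mm

plate: A = 120 × 60 = 7200.00, centroid at (60.00, 30.00).
hole: A = −(34 × 24) = -816.00, centroid at (91.00, 38.00).
ΣA = 6384.00 mm², ΣAx̄ = 357744.00 mm³, ΣAȳ = 184992.00 mm³.
x̄ = 357744.00/6384.00 = 56.04 mm; ȳ = 184992.00/6384.00 = 28.98 mm.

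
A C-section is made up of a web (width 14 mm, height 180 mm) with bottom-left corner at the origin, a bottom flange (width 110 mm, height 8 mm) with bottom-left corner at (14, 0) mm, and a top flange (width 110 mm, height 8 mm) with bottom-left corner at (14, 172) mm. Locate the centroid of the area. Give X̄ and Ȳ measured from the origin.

X̄ = 32.50 mm, Ȳ = 90.00 mm

web: A = 14 × 180 = 2520.00, centroid at (7.00, 90.00).
bottom flange: A = 110 × 8 = 880.00, centroid at (69.00, 4.00).
top flange: A = 110 × 8 = 880.00, centroid at (69.00, 176.00).
ΣA = 4280.00 mm², ΣAX̄ = 139080.00 mm³, ΣAȲ = 385200.00 mm³.
X̄ = 139080.00/4280.00 = 32.50 mm; Ȳ = 385200.00/4280.00 = 90.00 mm.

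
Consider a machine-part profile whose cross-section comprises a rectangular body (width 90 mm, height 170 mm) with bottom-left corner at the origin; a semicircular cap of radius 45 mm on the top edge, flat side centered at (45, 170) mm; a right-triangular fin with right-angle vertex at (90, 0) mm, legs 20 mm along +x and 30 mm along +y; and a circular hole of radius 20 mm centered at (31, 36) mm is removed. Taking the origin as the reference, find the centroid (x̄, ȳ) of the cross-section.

rectangular body: A = 90 × 170 = 15300.00, centroid at (45.00, 85.00).
semicircular top: A = ½π·45² = 3180.86, centroid at (45.00, 189.10).
triangular fin: A = ½·20·30 = 300.00, centroid at (96.67, 10.00).
hole: A = −π·20² = -1256.64, centroid at (31.00, 36.00).
ΣA = 17524.23 mm²
ΣAx̄ = (15300.00)(45.00) + (3180.86)(45.00) + (300.00)(96.67) + (-1256.64)(31.00) = 821683.07 mm³
ΣAȳ = (15300.00)(85.00) + (3180.86)(189.10) + (300.00)(10.00) + (-1256.64)(36.00) = 1859757.70 mm³
x̄ = 821683.07 / 17524.23 = 46.89 mm
ȳ = 1859757.70 / 17524.23 = 106.12 mm

x̄ = 46.89 mm, ȳ = 106.12 mm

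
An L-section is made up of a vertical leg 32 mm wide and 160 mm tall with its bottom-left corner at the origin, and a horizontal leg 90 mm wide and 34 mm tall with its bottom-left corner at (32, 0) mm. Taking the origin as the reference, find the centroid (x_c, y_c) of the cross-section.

vertical leg: A = 32 × 160 = 5120.00, centroid at (16.00, 80.00).
horizontal leg: A = 90 × 34 = 3060.00, centroid at (77.00, 17.00).
ΣA = 8180.00 mm², ΣAx_c = 317540.00 mm³, ΣAy_c = 461620.00 mm³.
x_c = 317540.00/8180.00 = 38.82 mm; y_c = 461620.00/8180.00 = 56.43 mm.

x_c = 38.82 mm, y_c = 56.43 mm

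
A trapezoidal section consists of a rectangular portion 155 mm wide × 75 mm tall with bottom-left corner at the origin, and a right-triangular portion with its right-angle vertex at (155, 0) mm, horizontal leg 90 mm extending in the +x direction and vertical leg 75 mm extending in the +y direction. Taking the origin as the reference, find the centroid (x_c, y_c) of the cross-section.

Part | A | x̄ᵢ | ȳᵢ | A·x̄ᵢ | A·ȳᵢ
rectangular portion | 11625.00 | 77.50 | 37.50 | 900937.50 | 435937.50
triangular portion | 3375.00 | 185.00 | 25.00 | 624375.00 | 84375.00
Σ | 15000.00 |  |  | 1525312.50 | 520312.50
x_c = 1525312.50 / 15000.00 = 101.69 mm
y_c = 520312.50 / 15000.00 = 34.69 mm

x_c = 101.69 mm, y_c = 34.69 mm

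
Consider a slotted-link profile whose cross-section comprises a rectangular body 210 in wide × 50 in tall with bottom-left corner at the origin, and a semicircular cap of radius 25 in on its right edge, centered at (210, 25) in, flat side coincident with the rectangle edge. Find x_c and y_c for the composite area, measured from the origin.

rectangular body: A = 210 × 50 = 10500.00, centroid at (105.00, 25.00).
semicircular end: A = ½π·25² = 981.75, centroid at (220.61, 25.00).
ΣA = 11481.75 in², ΣAx_c = 1319083.68 in³, ΣAy_c = 287043.69 in³.
x_c = 1319083.68/11481.75 = 114.89 in; y_c = 287043.69/11481.75 = 25.00 in.

x_c = 114.89 in, y_c = 25.00 in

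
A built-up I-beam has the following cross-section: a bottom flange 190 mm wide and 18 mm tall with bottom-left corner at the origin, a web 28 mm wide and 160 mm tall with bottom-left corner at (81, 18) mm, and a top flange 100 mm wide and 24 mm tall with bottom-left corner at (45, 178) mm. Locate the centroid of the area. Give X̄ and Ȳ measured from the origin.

X̄ = 95.00 mm, Ȳ = 89.89 mm

Part | A | x̄ᵢ | ȳᵢ | A·x̄ᵢ | A·ȳᵢ
bottom flange | 3420.00 | 95.00 | 9.00 | 324900.00 | 30780.00
web | 4480.00 | 95.00 | 98.00 | 425600.00 | 439040.00
top flange | 2400.00 | 95.00 | 190.00 | 228000.00 | 456000.00
Σ | 10300.00 |  |  | 978500.00 | 925820.00
X̄ = 978500.00 / 10300.00 = 95.00 mm
Ȳ = 925820.00 / 10300.00 = 89.89 mm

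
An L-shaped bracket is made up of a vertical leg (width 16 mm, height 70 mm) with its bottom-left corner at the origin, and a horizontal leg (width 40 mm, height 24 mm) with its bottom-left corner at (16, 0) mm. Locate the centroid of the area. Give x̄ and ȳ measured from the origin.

Part | A | x̄ᵢ | ȳᵢ | A·x̄ᵢ | A·ȳᵢ
vertical leg | 1120.00 | 8.00 | 35.00 | 8960.00 | 39200.00
horizontal leg | 960.00 | 36.00 | 12.00 | 34560.00 | 11520.00
Σ | 2080.00 |  |  | 43520.00 | 50720.00
x̄ = 43520.00 / 2080.00 = 20.92 mm
ȳ = 50720.00 / 2080.00 = 24.38 mm

x̄ = 20.92 mm, ȳ = 24.38 mm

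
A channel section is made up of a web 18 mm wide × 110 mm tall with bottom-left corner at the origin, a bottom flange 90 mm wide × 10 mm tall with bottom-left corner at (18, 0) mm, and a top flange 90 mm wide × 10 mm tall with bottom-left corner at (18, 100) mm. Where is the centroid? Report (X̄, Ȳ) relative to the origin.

web: A = 18 × 110 = 1980.00, centroid at (9.00, 55.00).
bottom flange: A = 90 × 10 = 900.00, centroid at (63.00, 5.00).
top flange: A = 90 × 10 = 900.00, centroid at (63.00, 105.00).
ΣA = 3780.00 mm², ΣAX̄ = 131220.00 mm³, ΣAȲ = 207900.00 mm³.
X̄ = 131220.00/3780.00 = 34.71 mm; Ȳ = 207900.00/3780.00 = 55.00 mm.

X̄ = 34.71 mm, Ȳ = 55.00 mm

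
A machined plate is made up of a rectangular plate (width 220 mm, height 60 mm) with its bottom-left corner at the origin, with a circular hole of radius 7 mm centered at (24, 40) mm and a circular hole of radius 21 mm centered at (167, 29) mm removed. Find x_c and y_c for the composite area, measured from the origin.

x_c = 104.36 mm, y_c = 29.99 mm

plate: A = 220 × 60 = 13200.00, centroid at (110.00, 30.00).
hole 1: A = −π·7² = -153.94, centroid at (24.00, 40.00).
hole 2: A = −π·21² = -1385.44, centroid at (167.00, 29.00).
ΣA = 11660.62 mm²
ΣAx_c = (13200.00)(110.00) + (-153.94)(24.00) + (-1385.44)(167.00) = 1216936.61 mm³
ΣAy_c = (13200.00)(30.00) + (-153.94)(40.00) + (-1385.44)(29.00) = 349664.65 mm³
x_c = 1216936.61 / 11660.62 = 104.36 mm
y_c = 349664.65 / 11660.62 = 29.99 mm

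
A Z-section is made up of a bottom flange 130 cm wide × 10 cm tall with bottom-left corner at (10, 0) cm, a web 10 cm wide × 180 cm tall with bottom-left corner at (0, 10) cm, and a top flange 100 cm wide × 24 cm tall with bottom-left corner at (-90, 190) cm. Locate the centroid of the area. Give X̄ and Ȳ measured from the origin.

X̄ = 1.91 cm, Ȳ = 122.05 cm

bottom flange: A = 130 × 10 = 1300.00, centroid at (75.00, 5.00).
web: A = 10 × 180 = 1800.00, centroid at (5.00, 100.00).
top flange: A = 100 × 24 = 2400.00, centroid at (-40.00, 202.00).
ΣA = 5500.00 cm²
ΣAX̄ = (1300.00)(75.00) + (1800.00)(5.00) + (2400.00)(-40.00) = 10500.00 cm³
ΣAȲ = (1300.00)(5.00) + (1800.00)(100.00) + (2400.00)(202.00) = 671300.00 cm³
X̄ = 10500.00 / 5500.00 = 1.91 cm
Ȳ = 671300.00 / 5500.00 = 122.05 cm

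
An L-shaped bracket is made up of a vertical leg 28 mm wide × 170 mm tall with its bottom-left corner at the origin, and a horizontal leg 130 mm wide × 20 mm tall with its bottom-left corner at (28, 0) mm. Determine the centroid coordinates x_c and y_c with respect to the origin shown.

x_c = 41.91 mm, y_c = 58.51 mm

vertical leg: A = 28 × 170 = 4760.00, centroid at (14.00, 85.00).
horizontal leg: A = 130 × 20 = 2600.00, centroid at (93.00, 10.00).
ΣA = 7360.00 mm², ΣAx_c = 308440.00 mm³, ΣAy_c = 430600.00 mm³.
x_c = 308440.00/7360.00 = 41.91 mm; y_c = 430600.00/7360.00 = 58.51 mm.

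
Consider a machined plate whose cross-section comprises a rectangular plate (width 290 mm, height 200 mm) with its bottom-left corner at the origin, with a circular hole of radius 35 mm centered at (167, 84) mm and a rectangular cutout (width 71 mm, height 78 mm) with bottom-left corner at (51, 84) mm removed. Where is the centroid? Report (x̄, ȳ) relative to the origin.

x̄ = 149.92 mm, ȳ = 98.65 mm

Part | A | x̄ᵢ | ȳᵢ | A·x̄ᵢ | A·ȳᵢ
plate | 58000.00 | 145.00 | 100.00 | 8410000.00 | 5800000.00
hole 1 | -3848.45 | 167.00 | 84.00 | -642691.32 | -323269.88
hole 2 | -5538.00 | 86.50 | 123.00 | -479037.00 | -681174.00
Σ | 48613.55 |  |  | 7288271.68 | 4795556.12
x̄ = 7288271.68 / 48613.55 = 149.92 mm
ȳ = 4795556.12 / 48613.55 = 98.65 mm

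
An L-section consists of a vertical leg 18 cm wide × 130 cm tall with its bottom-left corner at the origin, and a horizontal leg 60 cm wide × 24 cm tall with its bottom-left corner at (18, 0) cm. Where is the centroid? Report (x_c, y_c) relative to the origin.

Part | A | x̄ᵢ | ȳᵢ | A·x̄ᵢ | A·ȳᵢ
vertical leg | 2340.00 | 9.00 | 65.00 | 21060.00 | 152100.00
horizontal leg | 1440.00 | 48.00 | 12.00 | 69120.00 | 17280.00
Σ | 3780.00 |  |  | 90180.00 | 169380.00
x_c = 90180.00 / 3780.00 = 23.86 cm
y_c = 169380.00 / 3780.00 = 44.81 cm

x_c = 23.86 cm, y_c = 44.81 cm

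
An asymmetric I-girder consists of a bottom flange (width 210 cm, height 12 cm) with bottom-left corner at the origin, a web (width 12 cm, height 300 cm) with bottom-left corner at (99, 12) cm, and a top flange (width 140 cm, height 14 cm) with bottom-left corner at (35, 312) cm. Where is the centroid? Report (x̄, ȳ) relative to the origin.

bottom flange: A = 210 × 12 = 2520.00, centroid at (105.00, 6.00).
web: A = 12 × 300 = 3600.00, centroid at (105.00, 162.00).
top flange: A = 140 × 14 = 1960.00, centroid at (105.00, 319.00).
ΣA = 8080.00 cm²
ΣAx̄ = (2520.00)(105.00) + (3600.00)(105.00) + (1960.00)(105.00) = 848400.00 cm³
ΣAȳ = (2520.00)(6.00) + (3600.00)(162.00) + (1960.00)(319.00) = 1223560.00 cm³
x̄ = 848400.00 / 8080.00 = 105.00 cm
ȳ = 1223560.00 / 8080.00 = 151.43 cm

x̄ = 105.00 cm, ȳ = 151.43 cm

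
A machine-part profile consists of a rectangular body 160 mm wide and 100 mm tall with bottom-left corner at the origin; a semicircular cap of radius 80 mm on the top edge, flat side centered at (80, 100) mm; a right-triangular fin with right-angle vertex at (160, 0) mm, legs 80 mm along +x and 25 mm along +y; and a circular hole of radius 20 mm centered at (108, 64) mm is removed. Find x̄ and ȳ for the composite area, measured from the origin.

Part | A | x̄ᵢ | ȳᵢ | A·x̄ᵢ | A·ȳᵢ
rectangular body | 16000.00 | 80.00 | 50.00 | 1280000.00 | 800000.00
semicircular top | 10053.10 | 80.00 | 133.95 | 804247.72 | 1346642.98
triangular fin | 1000.00 | 186.67 | 8.33 | 186666.67 | 8333.33
hole | -1256.64 | 108.00 | 64.00 | -135716.80 | -80424.77
Σ | 25796.46 |  |  | 2135197.58 | 2074551.54
x̄ = 2135197.58 / 25796.46 = 82.77 mm
ȳ = 2074551.54 / 25796.46 = 80.42 mm

x̄ = 82.77 mm, ȳ = 80.42 mm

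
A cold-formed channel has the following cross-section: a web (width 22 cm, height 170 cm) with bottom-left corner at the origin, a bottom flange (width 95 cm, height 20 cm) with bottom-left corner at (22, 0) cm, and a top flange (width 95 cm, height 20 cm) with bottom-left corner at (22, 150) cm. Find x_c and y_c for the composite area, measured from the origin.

x_c = 40.48 cm, y_c = 85.00 cm

web: A = 22 × 170 = 3740.00, centroid at (11.00, 85.00).
bottom flange: A = 95 × 20 = 1900.00, centroid at (69.50, 10.00).
top flange: A = 95 × 20 = 1900.00, centroid at (69.50, 160.00).
ΣA = 7540.00 cm²
ΣAx_c = (3740.00)(11.00) + (1900.00)(69.50) + (1900.00)(69.50) = 305240.00 cm³
ΣAy_c = (3740.00)(85.00) + (1900.00)(10.00) + (1900.00)(160.00) = 640900.00 cm³
x_c = 305240.00 / 7540.00 = 40.48 cm
y_c = 640900.00 / 7540.00 = 85.00 cm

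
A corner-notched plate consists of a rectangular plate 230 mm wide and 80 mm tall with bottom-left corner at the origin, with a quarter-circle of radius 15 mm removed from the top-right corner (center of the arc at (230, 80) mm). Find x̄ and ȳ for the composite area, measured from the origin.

plate: A = 230 × 80 = 18400.00, centroid at (115.00, 40.00).
removed quarter-circle: A = −¼π·15² = -176.71, centroid at (223.63, 73.63).
ΣA = 18223.29 mm², ΣAx̄ = 2076480.65 mm³, ΣAȳ = 722987.83 mm³.
x̄ = 2076480.65/18223.29 = 113.95 mm; ȳ = 722987.83/18223.29 = 39.67 mm.

x̄ = 113.95 mm, ȳ = 39.67 mm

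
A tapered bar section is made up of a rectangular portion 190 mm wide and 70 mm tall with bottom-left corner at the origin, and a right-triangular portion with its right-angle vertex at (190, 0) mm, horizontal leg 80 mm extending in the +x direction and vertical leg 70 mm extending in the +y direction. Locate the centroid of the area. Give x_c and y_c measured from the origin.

x_c = 116.16 mm, y_c = 32.97 mm

rectangular portion: A = 190 × 70 = 13300.00, centroid at (95.00, 35.00).
triangular portion: A = ½·80·70 = 2800.00, centroid at (216.67, 23.33).
ΣA = 16100.00 mm²
ΣAx_c = (13300.00)(95.00) + (2800.00)(216.67) = 1870166.67 mm³
ΣAy_c = (13300.00)(35.00) + (2800.00)(23.33) = 530833.33 mm³
x_c = 1870166.67 / 16100.00 = 116.16 mm
y_c = 530833.33 / 16100.00 = 32.97 mm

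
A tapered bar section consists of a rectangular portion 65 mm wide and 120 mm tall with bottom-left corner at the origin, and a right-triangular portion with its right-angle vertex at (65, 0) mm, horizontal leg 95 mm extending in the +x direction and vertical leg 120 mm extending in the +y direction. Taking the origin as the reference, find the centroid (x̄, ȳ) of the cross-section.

rectangular portion: A = 65 × 120 = 7800.00, centroid at (32.50, 60.00).
triangular portion: A = ½·95·120 = 5700.00, centroid at (96.67, 40.00).
ΣA = 13500.00 mm²
ΣAx̄ = (7800.00)(32.50) + (5700.00)(96.67) = 804500.00 mm³
ΣAȳ = (7800.00)(60.00) + (5700.00)(40.00) = 696000.00 mm³
x̄ = 804500.00 / 13500.00 = 59.59 mm
ȳ = 696000.00 / 13500.00 = 51.56 mm

x̄ = 59.59 mm, ȳ = 51.56 mm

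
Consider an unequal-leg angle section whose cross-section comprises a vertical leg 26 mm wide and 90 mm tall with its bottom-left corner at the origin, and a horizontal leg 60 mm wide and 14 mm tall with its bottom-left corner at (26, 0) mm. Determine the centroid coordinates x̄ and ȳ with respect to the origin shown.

vertical leg: A = 26 × 90 = 2340.00, centroid at (13.00, 45.00).
horizontal leg: A = 60 × 14 = 840.00, centroid at (56.00, 7.00).
ΣA = 3180.00 mm², ΣAx̄ = 77460.00 mm³, ΣAȳ = 111180.00 mm³.
x̄ = 77460.00/3180.00 = 24.36 mm; ȳ = 111180.00/3180.00 = 34.96 mm.

x̄ = 24.36 mm, ȳ = 34.96 mm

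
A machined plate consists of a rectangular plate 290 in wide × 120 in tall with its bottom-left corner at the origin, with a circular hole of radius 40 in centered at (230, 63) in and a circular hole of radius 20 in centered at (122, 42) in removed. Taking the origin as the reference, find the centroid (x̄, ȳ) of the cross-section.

x̄ = 131.03 in, ȳ = 60.26 in

plate: A = 290 × 120 = 34800.00, centroid at (145.00, 60.00).
hole 1: A = −π·40² = -5026.55, centroid at (230.00, 63.00).
hole 2: A = −π·20² = -1256.64, centroid at (122.00, 42.00).
ΣA = 28516.81 in², ΣAx̄ = 3736584.18 in³, ΣAȳ = 1718548.70 in³.
x̄ = 3736584.18/28516.81 = 131.03 in; ȳ = 1718548.70/28516.81 = 60.26 in.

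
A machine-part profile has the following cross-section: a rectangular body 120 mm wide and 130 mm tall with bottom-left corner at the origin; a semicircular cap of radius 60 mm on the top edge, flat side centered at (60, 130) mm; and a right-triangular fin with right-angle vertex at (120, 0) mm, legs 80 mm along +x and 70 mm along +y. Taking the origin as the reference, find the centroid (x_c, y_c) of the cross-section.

x_c = 70.09 mm, y_c = 81.42 mm

rectangular body: A = 120 × 130 = 15600.00, centroid at (60.00, 65.00).
semicircular top: A = ½π·60² = 5654.87, centroid at (60.00, 155.46).
triangular fin: A = ½·80·70 = 2800.00, centroid at (146.67, 23.33).
ΣA = 24054.87 mm², ΣAx_c = 1685958.67 mm³, ΣAy_c = 1958466.01 mm³.
x_c = 1685958.67/24054.87 = 70.09 mm; y_c = 1958466.01/24054.87 = 81.42 mm.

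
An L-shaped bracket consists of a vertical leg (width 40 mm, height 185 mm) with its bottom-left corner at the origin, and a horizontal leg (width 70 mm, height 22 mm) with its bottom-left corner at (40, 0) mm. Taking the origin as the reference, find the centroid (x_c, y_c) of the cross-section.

x_c = 29.47 mm, y_c = 78.46 mm

vertical leg: A = 40 × 185 = 7400.00, centroid at (20.00, 92.50).
horizontal leg: A = 70 × 22 = 1540.00, centroid at (75.00, 11.00).
ΣA = 8940.00 mm²
ΣAx_c = (7400.00)(20.00) + (1540.00)(75.00) = 263500.00 mm³
ΣAy_c = (7400.00)(92.50) + (1540.00)(11.00) = 701440.00 mm³
x_c = 263500.00 / 8940.00 = 29.47 mm
y_c = 701440.00 / 8940.00 = 78.46 mm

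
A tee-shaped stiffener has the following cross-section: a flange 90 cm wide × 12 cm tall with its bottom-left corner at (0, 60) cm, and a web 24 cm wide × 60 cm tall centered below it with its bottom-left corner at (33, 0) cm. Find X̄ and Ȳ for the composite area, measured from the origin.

X̄ = 45.00 cm, Ȳ = 45.43 cm

web: A = 24 × 60 = 1440.00, centroid at (45.00, 30.00).
flange: A = 90 × 12 = 1080.00, centroid at (45.00, 66.00).
ΣA = 2520.00 cm²
ΣAX̄ = (1440.00)(45.00) + (1080.00)(45.00) = 113400.00 cm³
ΣAȲ = (1440.00)(30.00) + (1080.00)(66.00) = 114480.00 cm³
X̄ = 113400.00 / 2520.00 = 45.00 cm
Ȳ = 114480.00 / 2520.00 = 45.43 cm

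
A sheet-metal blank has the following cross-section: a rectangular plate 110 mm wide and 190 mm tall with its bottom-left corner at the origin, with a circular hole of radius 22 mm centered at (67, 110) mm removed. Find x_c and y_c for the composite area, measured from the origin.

x_c = 54.06 mm, y_c = 93.82 mm

plate: A = 110 × 190 = 20900.00, centroid at (55.00, 95.00).
hole: A = −π·22² = -1520.53, centroid at (67.00, 110.00).
ΣA = 19379.47 mm²
ΣAx_c = (20900.00)(55.00) + (-1520.53)(67.00) = 1047624.43 mm³
ΣAy_c = (20900.00)(95.00) + (-1520.53)(110.00) = 1818241.61 mm³
x_c = 1047624.43 / 19379.47 = 54.06 mm
y_c = 1818241.61 / 19379.47 = 93.82 mm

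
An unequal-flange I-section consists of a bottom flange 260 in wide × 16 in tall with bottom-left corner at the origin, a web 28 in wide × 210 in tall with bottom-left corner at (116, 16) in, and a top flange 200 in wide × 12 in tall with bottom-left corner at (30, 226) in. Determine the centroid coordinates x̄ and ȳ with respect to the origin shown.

x̄ = 130.00 in, ȳ = 104.63 in

Part | A | x̄ᵢ | ȳᵢ | A·x̄ᵢ | A·ȳᵢ
bottom flange | 4160.00 | 130.00 | 8.00 | 540800.00 | 33280.00
web | 5880.00 | 130.00 | 121.00 | 764400.00 | 711480.00
top flange | 2400.00 | 130.00 | 232.00 | 312000.00 | 556800.00
Σ | 12440.00 |  |  | 1617200.00 | 1301560.00
x̄ = 1617200.00 / 12440.00 = 130.00 in
ȳ = 1301560.00 / 12440.00 = 104.63 in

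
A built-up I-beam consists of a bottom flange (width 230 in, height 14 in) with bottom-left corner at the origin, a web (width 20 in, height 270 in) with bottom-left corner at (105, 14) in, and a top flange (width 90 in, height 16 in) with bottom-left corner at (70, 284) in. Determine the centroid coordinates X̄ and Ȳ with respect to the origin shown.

bottom flange: A = 230 × 14 = 3220.00, centroid at (115.00, 7.00).
web: A = 20 × 270 = 5400.00, centroid at (115.00, 149.00).
top flange: A = 90 × 16 = 1440.00, centroid at (115.00, 292.00).
ΣA = 10060.00 in²
ΣAX̄ = (3220.00)(115.00) + (5400.00)(115.00) + (1440.00)(115.00) = 1156900.00 in³
ΣAȲ = (3220.00)(7.00) + (5400.00)(149.00) + (1440.00)(292.00) = 1247620.00 in³
X̄ = 1156900.00 / 10060.00 = 115.00 in
Ȳ = 1247620.00 / 10060.00 = 124.02 in

X̄ = 115.00 in, Ȳ = 124.02 in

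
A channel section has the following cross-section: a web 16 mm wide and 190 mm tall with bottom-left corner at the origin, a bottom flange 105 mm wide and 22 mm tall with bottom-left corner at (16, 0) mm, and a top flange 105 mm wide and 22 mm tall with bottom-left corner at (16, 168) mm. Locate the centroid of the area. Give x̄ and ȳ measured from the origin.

x̄ = 44.49 mm, ȳ = 95.00 mm

web: A = 16 × 190 = 3040.00, centroid at (8.00, 95.00).
bottom flange: A = 105 × 22 = 2310.00, centroid at (68.50, 11.00).
top flange: A = 105 × 22 = 2310.00, centroid at (68.50, 179.00).
ΣA = 7660.00 mm²
ΣAx̄ = (3040.00)(8.00) + (2310.00)(68.50) + (2310.00)(68.50) = 340790.00 mm³
ΣAȳ = (3040.00)(95.00) + (2310.00)(11.00) + (2310.00)(179.00) = 727700.00 mm³
x̄ = 340790.00 / 7660.00 = 44.49 mm
ȳ = 727700.00 / 7660.00 = 95.00 mm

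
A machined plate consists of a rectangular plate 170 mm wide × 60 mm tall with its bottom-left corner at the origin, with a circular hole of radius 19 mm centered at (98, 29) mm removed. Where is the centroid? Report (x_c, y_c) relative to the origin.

x_c = 83.37 mm, y_c = 30.13 mm

plate: A = 170 × 60 = 10200.00, centroid at (85.00, 30.00).
hole: A = −π·19² = -1134.11, centroid at (98.00, 29.00).
ΣA = 9065.89 mm², ΣAx_c = 755856.74 mm³, ΣAy_c = 273110.67 mm³.
x_c = 755856.74/9065.89 = 83.37 mm; y_c = 273110.67/9065.89 = 30.13 mm.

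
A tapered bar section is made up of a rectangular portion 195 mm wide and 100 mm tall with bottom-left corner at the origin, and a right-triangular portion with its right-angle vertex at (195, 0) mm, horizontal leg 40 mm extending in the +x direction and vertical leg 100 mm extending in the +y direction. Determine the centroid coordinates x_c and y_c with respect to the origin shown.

Part | A | x̄ᵢ | ȳᵢ | A·x̄ᵢ | A·ȳᵢ
rectangular portion | 19500.00 | 97.50 | 50.00 | 1901250.00 | 975000.00
triangular portion | 2000.00 | 208.33 | 33.33 | 416666.67 | 66666.67
Σ | 21500.00 |  |  | 2317916.67 | 1041666.67
x_c = 2317916.67 / 21500.00 = 107.81 mm
y_c = 1041666.67 / 21500.00 = 48.45 mm

x_c = 107.81 mm, y_c = 48.45 mm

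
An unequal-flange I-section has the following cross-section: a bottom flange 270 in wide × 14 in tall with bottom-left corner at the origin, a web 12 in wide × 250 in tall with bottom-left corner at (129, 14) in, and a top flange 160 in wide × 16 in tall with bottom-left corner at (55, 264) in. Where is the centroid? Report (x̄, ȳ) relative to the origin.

x̄ = 135.00 in, ȳ = 122.03 in

bottom flange: A = 270 × 14 = 3780.00, centroid at (135.00, 7.00).
web: A = 12 × 250 = 3000.00, centroid at (135.00, 139.00).
top flange: A = 160 × 16 = 2560.00, centroid at (135.00, 272.00).
ΣA = 9340.00 in²
ΣAx̄ = (3780.00)(135.00) + (3000.00)(135.00) + (2560.00)(135.00) = 1260900.00 in³
ΣAȳ = (3780.00)(7.00) + (3000.00)(139.00) + (2560.00)(272.00) = 1139780.00 in³
x̄ = 1260900.00 / 9340.00 = 135.00 in
ȳ = 1139780.00 / 9340.00 = 122.03 in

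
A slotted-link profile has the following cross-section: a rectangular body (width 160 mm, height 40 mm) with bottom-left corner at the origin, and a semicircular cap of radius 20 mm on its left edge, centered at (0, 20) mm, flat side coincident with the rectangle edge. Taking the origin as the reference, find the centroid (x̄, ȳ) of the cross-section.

x̄ = 72.09 mm, ȳ = 20.00 mm

rectangular body: A = 160 × 40 = 6400.00, centroid at (80.00, 20.00).
semicircular end: A = ½π·20² = 628.32, centroid at (-8.49, 20.00).
ΣA = 7028.32 mm², ΣAx̄ = 506666.67 mm³, ΣAȳ = 140566.37 mm³.
x̄ = 506666.67/7028.32 = 72.09 mm; ȳ = 140566.37/7028.32 = 20.00 mm.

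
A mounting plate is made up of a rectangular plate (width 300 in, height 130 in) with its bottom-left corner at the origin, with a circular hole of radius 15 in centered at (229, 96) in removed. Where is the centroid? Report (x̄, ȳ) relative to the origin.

x̄ = 148.54 in, ȳ = 64.43 in

Part | A | x̄ᵢ | ȳᵢ | A·x̄ᵢ | A·ȳᵢ
plate | 39000.00 | 150.00 | 65.00 | 5850000.00 | 2535000.00
hole | -706.86 | 229.00 | 96.00 | -161870.56 | -67858.40
Σ | 38293.14 |  |  | 5688129.44 | 2467141.60
x̄ = 5688129.44 / 38293.14 = 148.54 in
ȳ = 2467141.60 / 38293.14 = 64.43 in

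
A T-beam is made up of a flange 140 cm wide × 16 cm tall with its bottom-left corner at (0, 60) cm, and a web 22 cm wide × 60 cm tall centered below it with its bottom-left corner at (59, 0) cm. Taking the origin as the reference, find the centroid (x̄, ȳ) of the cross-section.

x̄ = 70.00 cm, ȳ = 53.91 cm

Part | A | x̄ᵢ | ȳᵢ | A·x̄ᵢ | A·ȳᵢ
web | 1320.00 | 70.00 | 30.00 | 92400.00 | 39600.00
flange | 2240.00 | 70.00 | 68.00 | 156800.00 | 152320.00
Σ | 3560.00 |  |  | 249200.00 | 191920.00
x̄ = 249200.00 / 3560.00 = 70.00 cm
ȳ = 191920.00 / 3560.00 = 53.91 cm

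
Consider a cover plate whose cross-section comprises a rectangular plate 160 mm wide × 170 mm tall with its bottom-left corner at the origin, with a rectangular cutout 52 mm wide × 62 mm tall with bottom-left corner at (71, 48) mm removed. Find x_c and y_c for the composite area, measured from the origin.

plate: A = 160 × 170 = 27200.00, centroid at (80.00, 85.00).
hole: A = −(52 × 62) = -3224.00, centroid at (97.00, 79.00).
ΣA = 23976.00 mm², ΣAx_c = 1863272.00 mm³, ΣAy_c = 2057304.00 mm³.
x_c = 1863272.00/23976.00 = 77.71 mm; y_c = 2057304.00/23976.00 = 85.81 mm.

x_c = 77.71 mm, y_c = 85.81 mm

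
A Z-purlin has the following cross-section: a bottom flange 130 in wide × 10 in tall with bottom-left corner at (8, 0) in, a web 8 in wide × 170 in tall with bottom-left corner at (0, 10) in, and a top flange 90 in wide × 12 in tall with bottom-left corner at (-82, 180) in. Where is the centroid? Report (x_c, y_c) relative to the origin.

bottom flange: A = 130 × 10 = 1300.00, centroid at (73.00, 5.00).
web: A = 8 × 170 = 1360.00, centroid at (4.00, 95.00).
top flange: A = 90 × 12 = 1080.00, centroid at (-37.00, 186.00).
ΣA = 3740.00 in², ΣAx_c = 60380.00 in³, ΣAy_c = 336580.00 in³.
x_c = 60380.00/3740.00 = 16.14 in; y_c = 336580.00/3740.00 = 89.99 in.

x_c = 16.14 in, y_c = 89.99 in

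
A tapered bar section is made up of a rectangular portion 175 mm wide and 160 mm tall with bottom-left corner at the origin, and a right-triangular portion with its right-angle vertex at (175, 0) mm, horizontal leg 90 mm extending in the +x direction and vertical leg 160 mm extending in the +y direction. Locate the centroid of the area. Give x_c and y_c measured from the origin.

rectangular portion: A = 175 × 160 = 28000.00, centroid at (87.50, 80.00).
triangular portion: A = ½·90·160 = 7200.00, centroid at (205.00, 53.33).
ΣA = 35200.00 mm², ΣAx_c = 3926000.00 mm³, ΣAy_c = 2624000.00 mm³.
x_c = 3926000.00/35200.00 = 111.53 mm; y_c = 2624000.00/35200.00 = 74.55 mm.

x_c = 111.53 mm, y_c = 74.55 mm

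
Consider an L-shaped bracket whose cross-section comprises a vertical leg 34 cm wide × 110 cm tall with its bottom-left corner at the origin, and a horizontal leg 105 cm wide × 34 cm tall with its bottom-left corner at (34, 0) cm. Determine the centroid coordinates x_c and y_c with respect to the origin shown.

x_c = 50.94 cm, y_c = 36.44 cm

vertical leg: A = 34 × 110 = 3740.00, centroid at (17.00, 55.00).
horizontal leg: A = 105 × 34 = 3570.00, centroid at (86.50, 17.00).
ΣA = 7310.00 cm², ΣAx_c = 372385.00 cm³, ΣAy_c = 266390.00 cm³.
x_c = 372385.00/7310.00 = 50.94 cm; y_c = 266390.00/7310.00 = 36.44 cm.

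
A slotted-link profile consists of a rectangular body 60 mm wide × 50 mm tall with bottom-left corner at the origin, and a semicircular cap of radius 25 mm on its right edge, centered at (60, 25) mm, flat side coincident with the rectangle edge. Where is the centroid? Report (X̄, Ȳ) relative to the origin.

X̄ = 40.01 mm, Ȳ = 25.00 mm

rectangular body: A = 60 × 50 = 3000.00, centroid at (30.00, 25.00).
semicircular end: A = ½π·25² = 981.75, centroid at (70.61, 25.00).
ΣA = 3981.75 mm², ΣAX̄ = 159321.53 mm³, ΣAȲ = 99543.69 mm³.
X̄ = 159321.53/3981.75 = 40.01 mm; Ȳ = 99543.69/3981.75 = 25.00 mm.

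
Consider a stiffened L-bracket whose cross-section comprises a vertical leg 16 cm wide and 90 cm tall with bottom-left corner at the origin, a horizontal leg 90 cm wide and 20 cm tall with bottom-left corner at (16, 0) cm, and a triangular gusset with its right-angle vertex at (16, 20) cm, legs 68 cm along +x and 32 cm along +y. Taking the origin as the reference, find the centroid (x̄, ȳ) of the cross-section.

x̄ = 37.75 cm, ȳ = 26.84 cm

Part | A | x̄ᵢ | ȳᵢ | A·x̄ᵢ | A·ȳᵢ
vertical leg | 1440.00 | 8.00 | 45.00 | 11520.00 | 64800.00
horizontal leg | 1800.00 | 61.00 | 10.00 | 109800.00 | 18000.00
gusset | 1088.00 | 38.67 | 30.67 | 42069.33 | 33365.33
Σ | 4328.00 |  |  | 163389.33 | 116165.33
x̄ = 163389.33 / 4328.00 = 37.75 cm
ȳ = 116165.33 / 4328.00 = 26.84 cm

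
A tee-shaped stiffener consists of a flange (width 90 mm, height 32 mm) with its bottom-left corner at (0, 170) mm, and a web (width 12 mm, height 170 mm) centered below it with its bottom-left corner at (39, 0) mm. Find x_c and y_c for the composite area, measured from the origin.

web: A = 12 × 170 = 2040.00, centroid at (45.00, 85.00).
flange: A = 90 × 32 = 2880.00, centroid at (45.00, 186.00).
ΣA = 4920.00 mm², ΣAx_c = 221400.00 mm³, ΣAy_c = 709080.00 mm³.
x_c = 221400.00/4920.00 = 45.00 mm; y_c = 709080.00/4920.00 = 144.12 mm.

x_c = 45.00 mm, y_c = 144.12 mm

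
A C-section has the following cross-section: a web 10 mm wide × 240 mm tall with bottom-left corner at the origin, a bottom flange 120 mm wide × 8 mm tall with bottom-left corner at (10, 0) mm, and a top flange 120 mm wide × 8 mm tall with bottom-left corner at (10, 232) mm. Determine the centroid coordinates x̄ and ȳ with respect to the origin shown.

x̄ = 33.89 mm, ȳ = 120.00 mm

web: A = 10 × 240 = 2400.00, centroid at (5.00, 120.00).
bottom flange: A = 120 × 8 = 960.00, centroid at (70.00, 4.00).
top flange: A = 120 × 8 = 960.00, centroid at (70.00, 236.00).
ΣA = 4320.00 mm², ΣAx̄ = 146400.00 mm³, ΣAȳ = 518400.00 mm³.
x̄ = 146400.00/4320.00 = 33.89 mm; ȳ = 518400.00/4320.00 = 120.00 mm.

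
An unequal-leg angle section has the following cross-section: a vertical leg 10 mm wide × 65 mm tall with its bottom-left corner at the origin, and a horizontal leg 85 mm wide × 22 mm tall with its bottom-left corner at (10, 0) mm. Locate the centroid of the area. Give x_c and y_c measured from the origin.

x_c = 40.25 mm, y_c = 16.55 mm

vertical leg: A = 10 × 65 = 650.00, centroid at (5.00, 32.50).
horizontal leg: A = 85 × 22 = 1870.00, centroid at (52.50, 11.00).
ΣA = 2520.00 mm², ΣAx_c = 101425.00 mm³, ΣAy_c = 41695.00 mm³.
x_c = 101425.00/2520.00 = 40.25 mm; y_c = 41695.00/2520.00 = 16.55 mm.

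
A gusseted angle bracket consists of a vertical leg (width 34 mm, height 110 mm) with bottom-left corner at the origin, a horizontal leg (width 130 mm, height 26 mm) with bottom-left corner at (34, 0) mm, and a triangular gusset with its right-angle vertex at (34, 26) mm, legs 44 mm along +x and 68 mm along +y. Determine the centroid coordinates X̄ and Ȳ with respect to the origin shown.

X̄ = 54.67 mm, Ȳ = 37.42 mm

vertical leg: A = 34 × 110 = 3740.00, centroid at (17.00, 55.00).
horizontal leg: A = 130 × 26 = 3380.00, centroid at (99.00, 13.00).
gusset: A = ½·44·68 = 1496.00, centroid at (48.67, 48.67).
ΣA = 8616.00 mm²
ΣAX̄ = (3740.00)(17.00) + (3380.00)(99.00) + (1496.00)(48.67) = 471005.33 mm³
ΣAȲ = (3740.00)(55.00) + (3380.00)(13.00) + (1496.00)(48.67) = 322445.33 mm³
X̄ = 471005.33 / 8616.00 = 54.67 mm
Ȳ = 322445.33 / 8616.00 = 37.42 mm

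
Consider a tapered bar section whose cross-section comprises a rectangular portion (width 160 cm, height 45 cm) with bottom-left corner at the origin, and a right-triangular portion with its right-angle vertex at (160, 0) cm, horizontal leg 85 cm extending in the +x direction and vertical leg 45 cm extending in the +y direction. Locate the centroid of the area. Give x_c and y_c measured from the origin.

x_c = 102.74 cm, y_c = 20.93 cm

Part | A | x̄ᵢ | ȳᵢ | A·x̄ᵢ | A·ȳᵢ
rectangular portion | 7200.00 | 80.00 | 22.50 | 576000.00 | 162000.00
triangular portion | 1912.50 | 188.33 | 15.00 | 360187.50 | 28687.50
Σ | 9112.50 |  |  | 936187.50 | 190687.50
x_c = 936187.50 / 9112.50 = 102.74 cm
y_c = 190687.50 / 9112.50 = 20.93 cm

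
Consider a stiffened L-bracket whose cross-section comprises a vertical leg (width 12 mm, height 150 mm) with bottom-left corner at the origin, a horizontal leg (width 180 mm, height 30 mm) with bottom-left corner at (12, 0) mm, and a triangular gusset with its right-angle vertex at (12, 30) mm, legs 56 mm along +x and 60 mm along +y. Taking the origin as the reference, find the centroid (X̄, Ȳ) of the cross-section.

Part | A | x̄ᵢ | ȳᵢ | A·x̄ᵢ | A·ȳᵢ
vertical leg | 1800.00 | 6.00 | 75.00 | 10800.00 | 135000.00
horizontal leg | 5400.00 | 102.00 | 15.00 | 550800.00 | 81000.00
gusset | 1680.00 | 30.67 | 50.00 | 51520.00 | 84000.00
Σ | 8880.00 |  |  | 613120.00 | 300000.00
X̄ = 613120.00 / 8880.00 = 69.05 mm
Ȳ = 300000.00 / 8880.00 = 33.78 mm

X̄ = 69.05 mm, Ȳ = 33.78 mm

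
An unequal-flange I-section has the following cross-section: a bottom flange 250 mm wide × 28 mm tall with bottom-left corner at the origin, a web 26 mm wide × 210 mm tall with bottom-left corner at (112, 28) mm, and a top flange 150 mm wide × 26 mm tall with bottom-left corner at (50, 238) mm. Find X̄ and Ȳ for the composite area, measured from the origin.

X̄ = 125.00 mm, Ȳ = 110.21 mm

bottom flange: A = 250 × 28 = 7000.00, centroid at (125.00, 14.00).
web: A = 26 × 210 = 5460.00, centroid at (125.00, 133.00).
top flange: A = 150 × 26 = 3900.00, centroid at (125.00, 251.00).
ΣA = 16360.00 mm², ΣAX̄ = 2045000.00 mm³, ΣAȲ = 1803080.00 mm³.
X̄ = 2045000.00/16360.00 = 125.00 mm; Ȳ = 1803080.00/16360.00 = 110.21 mm.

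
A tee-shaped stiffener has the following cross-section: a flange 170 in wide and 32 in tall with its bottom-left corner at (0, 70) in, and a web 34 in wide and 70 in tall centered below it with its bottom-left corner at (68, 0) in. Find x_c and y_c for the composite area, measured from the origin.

Part | A | x̄ᵢ | ȳᵢ | A·x̄ᵢ | A·ȳᵢ
web | 2380.00 | 85.00 | 35.00 | 202300.00 | 83300.00
flange | 5440.00 | 85.00 | 86.00 | 462400.00 | 467840.00
Σ | 7820.00 |  |  | 664700.00 | 551140.00
x_c = 664700.00 / 7820.00 = 85.00 in
y_c = 551140.00 / 7820.00 = 70.48 in

x_c = 85.00 in, y_c = 70.48 in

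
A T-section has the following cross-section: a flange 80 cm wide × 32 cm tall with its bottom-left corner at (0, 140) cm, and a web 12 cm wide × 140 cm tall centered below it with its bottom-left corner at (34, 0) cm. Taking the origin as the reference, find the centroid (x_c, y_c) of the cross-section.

x_c = 40.00 cm, y_c = 121.92 cm

Part | A | x̄ᵢ | ȳᵢ | A·x̄ᵢ | A·ȳᵢ
web | 1680.00 | 40.00 | 70.00 | 67200.00 | 117600.00
flange | 2560.00 | 40.00 | 156.00 | 102400.00 | 399360.00
Σ | 4240.00 |  |  | 169600.00 | 516960.00
x_c = 169600.00 / 4240.00 = 40.00 cm
y_c = 516960.00 / 4240.00 = 121.92 cm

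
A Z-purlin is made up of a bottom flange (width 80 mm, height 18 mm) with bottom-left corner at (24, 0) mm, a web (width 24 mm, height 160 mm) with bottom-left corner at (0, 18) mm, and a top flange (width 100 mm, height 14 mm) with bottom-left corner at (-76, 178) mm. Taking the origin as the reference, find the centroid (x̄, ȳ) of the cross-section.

x̄ = 15.25 mm, ȳ = 97.05 mm

bottom flange: A = 80 × 18 = 1440.00, centroid at (64.00, 9.00).
web: A = 24 × 160 = 3840.00, centroid at (12.00, 98.00).
top flange: A = 100 × 14 = 1400.00, centroid at (-26.00, 185.00).
ΣA = 6680.00 mm²
ΣAx̄ = (1440.00)(64.00) + (3840.00)(12.00) + (1400.00)(-26.00) = 101840.00 mm³
ΣAȳ = (1440.00)(9.00) + (3840.00)(98.00) + (1400.00)(185.00) = 648280.00 mm³
x̄ = 101840.00 / 6680.00 = 15.25 mm
ȳ = 648280.00 / 6680.00 = 97.05 mm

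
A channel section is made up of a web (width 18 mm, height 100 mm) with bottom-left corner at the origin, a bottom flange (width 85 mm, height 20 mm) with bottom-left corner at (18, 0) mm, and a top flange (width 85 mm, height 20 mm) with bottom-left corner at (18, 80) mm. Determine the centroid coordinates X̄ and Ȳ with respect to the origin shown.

X̄ = 42.67 mm, Ȳ = 50.00 mm

web: A = 18 × 100 = 1800.00, centroid at (9.00, 50.00).
bottom flange: A = 85 × 20 = 1700.00, centroid at (60.50, 10.00).
top flange: A = 85 × 20 = 1700.00, centroid at (60.50, 90.00).
ΣA = 5200.00 mm², ΣAX̄ = 221900.00 mm³, ΣAȲ = 260000.00 mm³.
X̄ = 221900.00/5200.00 = 42.67 mm; Ȳ = 260000.00/5200.00 = 50.00 mm.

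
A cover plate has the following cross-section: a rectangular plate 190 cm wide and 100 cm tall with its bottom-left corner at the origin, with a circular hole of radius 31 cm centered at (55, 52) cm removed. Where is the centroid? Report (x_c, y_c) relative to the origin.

Part | A | x̄ᵢ | ȳᵢ | A·x̄ᵢ | A·ȳᵢ
plate | 19000.00 | 95.00 | 50.00 | 1805000.00 | 950000.00
hole | -3019.07 | 55.00 | 52.00 | -166048.88 | -156991.67
Σ | 15980.93 |  |  | 1638951.12 | 793008.33
x_c = 1638951.12 / 15980.93 = 102.56 cm
y_c = 793008.33 / 15980.93 = 49.62 cm

x_c = 102.56 cm, y_c = 49.62 cm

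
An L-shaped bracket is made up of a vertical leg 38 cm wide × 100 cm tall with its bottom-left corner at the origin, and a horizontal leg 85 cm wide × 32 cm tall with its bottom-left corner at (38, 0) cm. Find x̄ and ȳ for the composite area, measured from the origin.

vertical leg: A = 38 × 100 = 3800.00, centroid at (19.00, 50.00).
horizontal leg: A = 85 × 32 = 2720.00, centroid at (80.50, 16.00).
ΣA = 6520.00 cm²
ΣAx̄ = (3800.00)(19.00) + (2720.00)(80.50) = 291160.00 cm³
ΣAȳ = (3800.00)(50.00) + (2720.00)(16.00) = 233520.00 cm³
x̄ = 291160.00 / 6520.00 = 44.66 cm
ȳ = 233520.00 / 6520.00 = 35.82 cm

x̄ = 44.66 cm, ȳ = 35.82 cm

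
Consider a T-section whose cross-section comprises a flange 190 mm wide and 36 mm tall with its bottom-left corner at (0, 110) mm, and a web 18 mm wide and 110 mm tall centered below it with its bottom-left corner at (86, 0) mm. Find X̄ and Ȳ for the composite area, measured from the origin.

web: A = 18 × 110 = 1980.00, centroid at (95.00, 55.00).
flange: A = 190 × 36 = 6840.00, centroid at (95.00, 128.00).
ΣA = 8820.00 mm²
ΣAX̄ = (1980.00)(95.00) + (6840.00)(95.00) = 837900.00 mm³
ΣAȲ = (1980.00)(55.00) + (6840.00)(128.00) = 984420.00 mm³
X̄ = 837900.00 / 8820.00 = 95.00 mm
Ȳ = 984420.00 / 8820.00 = 111.61 mm

X̄ = 95.00 mm, Ȳ = 111.61 mm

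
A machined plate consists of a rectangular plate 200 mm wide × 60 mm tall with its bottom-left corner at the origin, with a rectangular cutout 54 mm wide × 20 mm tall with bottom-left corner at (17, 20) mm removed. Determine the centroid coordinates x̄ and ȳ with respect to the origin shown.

x̄ = 105.54 mm, ȳ = 30.00 mm

plate: A = 200 × 60 = 12000.00, centroid at (100.00, 30.00).
hole: A = −(54 × 20) = -1080.00, centroid at (44.00, 30.00).
ΣA = 10920.00 mm²
ΣAx̄ = (12000.00)(100.00) + (-1080.00)(44.00) = 1152480.00 mm³
ΣAȳ = (12000.00)(30.00) + (-1080.00)(30.00) = 327600.00 mm³
x̄ = 1152480.00 / 10920.00 = 105.54 mm
ȳ = 327600.00 / 10920.00 = 30.00 mm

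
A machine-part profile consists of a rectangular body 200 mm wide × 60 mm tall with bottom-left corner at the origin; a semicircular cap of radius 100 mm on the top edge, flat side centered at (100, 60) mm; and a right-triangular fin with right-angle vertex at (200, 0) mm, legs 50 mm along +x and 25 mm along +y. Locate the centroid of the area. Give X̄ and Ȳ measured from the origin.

X̄ = 102.57 mm, Ȳ = 69.68 mm

Part | A | x̄ᵢ | ȳᵢ | A·x̄ᵢ | A·ȳᵢ
rectangular body | 12000.00 | 100.00 | 30.00 | 1200000.00 | 360000.00
semicircular top | 15707.96 | 100.00 | 102.44 | 1570796.33 | 1609144.46
triangular fin | 625.00 | 216.67 | 8.33 | 135416.67 | 5208.33
Σ | 28332.96 |  |  | 2906212.99 | 1974352.80
X̄ = 2906212.99 / 28332.96 = 102.57 mm
Ȳ = 1974352.80 / 28332.96 = 69.68 mm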